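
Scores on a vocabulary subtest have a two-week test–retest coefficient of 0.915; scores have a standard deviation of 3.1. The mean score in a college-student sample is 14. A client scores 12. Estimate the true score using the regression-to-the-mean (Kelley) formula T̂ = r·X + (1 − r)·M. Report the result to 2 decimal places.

T̂ = 0.91500(12) + 0.08500(14) ≈ 12.17000

12.17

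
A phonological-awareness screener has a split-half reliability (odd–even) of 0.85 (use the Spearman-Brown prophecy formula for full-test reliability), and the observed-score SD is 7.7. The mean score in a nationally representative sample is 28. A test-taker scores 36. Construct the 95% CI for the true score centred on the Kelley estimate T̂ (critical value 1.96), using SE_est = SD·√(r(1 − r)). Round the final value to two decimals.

r_full = 2·0.85 / (1 + 0.85) ≈ 0.919
T̂ = 0.919(36) + 0.081(28) ≈ 35.351
SE_est = 7.700·√[r(1 − r)] ≈ 2.102
CI = 35.351 ± 1.96 × 2.102 → [31.232, 39.471]

[31.23, 39.47]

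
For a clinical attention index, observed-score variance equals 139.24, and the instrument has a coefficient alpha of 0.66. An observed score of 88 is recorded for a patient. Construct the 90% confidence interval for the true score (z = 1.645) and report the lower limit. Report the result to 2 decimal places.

SD = √139.24 ≈ 11.800
The standard error of measurement is 11.800·√(1 − 0.660) ≈ 11.800·0.583 ≈ 6.881.
Margin = 1.645 · 6.881 ≈ 11.318
Lower limit = 88 − 11.318 ≈ 76.682

76.68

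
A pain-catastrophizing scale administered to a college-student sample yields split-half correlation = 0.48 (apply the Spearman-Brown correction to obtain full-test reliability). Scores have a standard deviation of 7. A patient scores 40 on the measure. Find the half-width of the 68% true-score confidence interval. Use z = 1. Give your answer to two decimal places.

Spearman-Brown: r = 2(0.48) / (1 + 0.48) = 0.9600 / 1.4800 ≃ 0.6486
SEM = 7.0000 * √(1 − 0.6486) = 7.0000 * √0.3514 ≃ 7.0000 * 0.5927 ≃ 4.1492
Half-width = 1*4.1492 ≃ 4.1492

4.15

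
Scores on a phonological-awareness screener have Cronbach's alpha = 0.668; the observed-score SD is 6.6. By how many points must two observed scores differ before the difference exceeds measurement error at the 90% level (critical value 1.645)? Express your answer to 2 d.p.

SEM = 6.60000×√(1 − 0.66800) ≃ 3.80288
Standard error of the difference = 3.80288·√2 ≃ 5.37809
Smallest detectable difference = 1.645×5.37809 ≃ 8.84696

8.85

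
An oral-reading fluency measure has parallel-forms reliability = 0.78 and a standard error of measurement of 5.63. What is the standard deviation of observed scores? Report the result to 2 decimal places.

SD = 5.63 / √(1 − 0.78) ≈ 12.003

12.00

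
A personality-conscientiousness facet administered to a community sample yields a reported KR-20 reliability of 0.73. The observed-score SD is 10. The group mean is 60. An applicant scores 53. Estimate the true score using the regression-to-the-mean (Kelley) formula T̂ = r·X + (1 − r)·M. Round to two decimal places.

Estimated true score = 0.7300·53 + (1 − 0.7300)·60 ≈ 54.8900

54.89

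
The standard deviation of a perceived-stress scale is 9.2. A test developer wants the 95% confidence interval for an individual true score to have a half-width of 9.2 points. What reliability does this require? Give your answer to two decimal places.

Required SEM = 9.2 / 1.96 ≈ 4.6939
r = 1 − (4.6939/9.2)² ≈ 1 − 0.2603 ≈ 0.7397

0.74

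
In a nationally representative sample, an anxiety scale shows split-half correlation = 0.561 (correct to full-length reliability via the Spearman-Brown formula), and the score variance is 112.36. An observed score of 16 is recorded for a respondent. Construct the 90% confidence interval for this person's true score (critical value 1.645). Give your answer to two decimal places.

σ = 112.36^(1/2) = 10.6000
Spearman-Brown: r = 2(0.561) / (1 + 0.561) = 1.1220 / 1.5610 ≃ 0.7188
The standard error of measurement is 10.6000×√(1 − 0.7188) ≃ 10.6000×0.5303 ≃ 5.6213.
Margin = 1.645 × 5.6213 ≃ 9.2470
CI = 16 ± 9.2470 → [6.7530, 25.2470]

[6.75, 25.25]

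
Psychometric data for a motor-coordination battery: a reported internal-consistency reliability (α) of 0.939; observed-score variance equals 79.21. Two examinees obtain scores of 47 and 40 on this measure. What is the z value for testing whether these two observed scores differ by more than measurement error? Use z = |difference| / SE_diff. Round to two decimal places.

2.25

σ = 79.21^(1/2) = 8.900
SEM = 8.900 * √(1 − 0.939) = 8.900 * √0.061 ≈ 8.900 * 0.247 ≈ 2.198
Standard error of the difference = 2.198·√2 ≈ 3.109
z = 7 / 3.109 ≈ 2.252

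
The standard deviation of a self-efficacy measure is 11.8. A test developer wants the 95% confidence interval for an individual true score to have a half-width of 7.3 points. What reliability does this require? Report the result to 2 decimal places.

0.90

Required SEM = 7.3 / 1.96 ≃ 3.7245
Required reliability = 1 − (SEM/SD)² = 1 − 0.0996 ≃ 0.9004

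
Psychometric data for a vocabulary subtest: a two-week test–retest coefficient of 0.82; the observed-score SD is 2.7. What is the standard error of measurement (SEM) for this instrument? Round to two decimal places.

SEM = 2.700*√(1 − 0.820) ≃ 1.146

1.15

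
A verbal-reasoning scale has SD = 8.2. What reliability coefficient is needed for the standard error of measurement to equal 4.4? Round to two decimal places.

0.71

r = 1 − (SEM / SD)² = 1 − (4.400 / 8.2)² ≃ 1 − 0.288 ≃ 0.712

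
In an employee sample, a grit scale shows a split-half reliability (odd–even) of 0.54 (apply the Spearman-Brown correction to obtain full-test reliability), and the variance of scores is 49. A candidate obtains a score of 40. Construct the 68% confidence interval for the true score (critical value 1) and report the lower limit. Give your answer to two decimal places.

36.17

SD = √49 ≃ 7.0000
r_full = 2·0.54 / (1 + 0.54) ≃ 0.7013
SEM = 7.0000 · √(1 − 0.7013) = 7.0000 · √0.2987 ≃ 7.0000 · 0.5465 ≃ 3.8258
1 · SEM ≃ 3.8258
Lower limit = 40 − 3.8258 ≃ 36.1742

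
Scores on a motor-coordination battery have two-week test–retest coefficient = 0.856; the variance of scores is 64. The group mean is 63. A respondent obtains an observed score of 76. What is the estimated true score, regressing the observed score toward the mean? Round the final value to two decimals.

T̂ = r·X + (1 − r)·M = 0.856×76 + 0.144×63 = 65.056 + 9.072 ≈ 74.128

74.13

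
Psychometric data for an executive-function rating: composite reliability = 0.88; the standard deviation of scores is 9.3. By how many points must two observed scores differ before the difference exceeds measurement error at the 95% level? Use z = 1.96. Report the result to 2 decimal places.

8.93

SEM = 9.3000×√(1 − 0.8800) ≃ 3.2216
SE_diff = SEM × √2 ≃ 3.2216 × 1.4142 ≃ 4.5561
Minimum reliable difference = 1.96 × SE_diff ≃ 1.96 × 4.5561 ≃ 8.9299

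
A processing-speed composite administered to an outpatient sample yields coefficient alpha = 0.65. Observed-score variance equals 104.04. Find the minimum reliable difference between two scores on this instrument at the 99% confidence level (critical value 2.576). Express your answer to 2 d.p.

SD = √104.04 ≈ 10.200
The standard error of measurement is 10.200*√(1 − 0.650) ≈ 10.200*0.592 ≈ 6.034.
SE_diff = √2 * SEM ≈ 8.534
Minimum reliable difference = 2.576 * SE_diff ≈ 2.576 * 8.534 ≈ 21.983

21.98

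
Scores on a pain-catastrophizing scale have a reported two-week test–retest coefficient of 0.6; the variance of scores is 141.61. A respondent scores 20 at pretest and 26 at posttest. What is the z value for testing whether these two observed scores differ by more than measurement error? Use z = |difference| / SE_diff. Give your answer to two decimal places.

σ = 141.61^(1/2) = 11.90000
SEM = 11.90000 * √(1 − 0.60000) = 11.90000 * √0.40000 ≈ 11.90000 * 0.63246 ≈ 7.52622
SE_diff = SEM * √2 ≈ 7.52622 * 1.41421 ≈ 10.64368
z = |20 − 26| / 10.64368 = 6 / 10.64368 ≈ 0.56371

0.56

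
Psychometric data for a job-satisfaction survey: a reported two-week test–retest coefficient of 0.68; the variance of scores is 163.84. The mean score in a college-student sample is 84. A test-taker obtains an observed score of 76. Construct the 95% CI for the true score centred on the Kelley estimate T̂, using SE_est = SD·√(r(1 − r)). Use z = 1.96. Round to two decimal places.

[66.86, 90.26]

SD = √163.84 = 12.8000
Estimated true score = 0.6800×76 + (1 − 0.6800)×84 ≈ 78.5600
SE_est = SD × √(r(1 − r)) = 12.8000 × √0.2176 ≈ 12.8000 × 0.4665 ≈ 5.9709
95% CI: 78.5600 ± 11.7030 ≈ (66.8570, 90.2630)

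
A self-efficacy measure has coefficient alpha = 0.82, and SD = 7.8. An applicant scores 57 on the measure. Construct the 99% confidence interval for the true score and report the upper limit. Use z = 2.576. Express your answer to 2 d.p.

65.52

SEM = 7.8000 * √(1 − 0.8200) = 7.8000 * √0.1800 ≈ 7.8000 * 0.4243 ≈ 3.3093
Half-width = 2.576*3.3093 ≈ 8.5247
Upper limit = 57 + 8.5247 ≈ 65.5247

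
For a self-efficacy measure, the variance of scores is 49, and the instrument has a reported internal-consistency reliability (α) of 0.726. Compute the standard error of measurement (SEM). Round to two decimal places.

σ = 49^(1/2) = 7.00000
SEM = 7.00000·√(1 − 0.72600) ≈ 3.66415

3.66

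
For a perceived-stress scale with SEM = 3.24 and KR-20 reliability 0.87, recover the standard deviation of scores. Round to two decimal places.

8.99

σ = SEM·(1 − r)^(−1/2) ≈ 3.24*2.77350 ≈ 8.98614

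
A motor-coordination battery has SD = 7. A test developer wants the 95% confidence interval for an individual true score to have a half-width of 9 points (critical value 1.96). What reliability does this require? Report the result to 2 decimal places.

0.57

Required SEM = 9 / 1.96 ≈ 4.5918
Required reliability = 1 − (SEM/SD)² = 1 − 0.4303 ≈ 0.5697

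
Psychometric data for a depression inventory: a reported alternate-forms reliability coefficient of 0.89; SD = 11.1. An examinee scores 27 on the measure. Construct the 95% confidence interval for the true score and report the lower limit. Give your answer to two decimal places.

The standard error of measurement is 11.1000·√(1 − 0.8900) ≈ 11.1000·0.3317 ≈ 3.6815.
1.96 · SEM ≈ 7.2156
Lower limit = 27 − 7.2156 ≈ 19.7844

19.78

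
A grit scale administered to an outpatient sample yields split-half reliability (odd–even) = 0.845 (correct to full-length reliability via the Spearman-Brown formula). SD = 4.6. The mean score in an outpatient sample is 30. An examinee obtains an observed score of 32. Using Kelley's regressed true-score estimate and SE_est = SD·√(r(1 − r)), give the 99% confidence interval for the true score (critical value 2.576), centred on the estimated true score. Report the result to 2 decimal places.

r_full = 2·0.845 / (1 + 0.845) ≃ 0.9160
Estimated true score = 0.9160*32 + (1 − 0.9160)*30 ≃ 31.8320
SE_est = 4.6000*√(0.9160*0.0840) ≃ 1.2761
CI = 31.8320 ± 2.576 * 1.2761 → [28.5449, 35.1191]

[28.54, 35.12]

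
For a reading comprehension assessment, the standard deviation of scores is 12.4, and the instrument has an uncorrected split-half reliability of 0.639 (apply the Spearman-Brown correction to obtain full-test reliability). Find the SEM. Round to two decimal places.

Spearman-Brown: r = 2(0.639) / (1 + 0.639) = 1.2780 / 1.6390 ≃ 0.7797
The standard error of measurement is 12.4000*√(1 − 0.7797) ≃ 12.4000*0.4693 ≃ 5.8195.

5.82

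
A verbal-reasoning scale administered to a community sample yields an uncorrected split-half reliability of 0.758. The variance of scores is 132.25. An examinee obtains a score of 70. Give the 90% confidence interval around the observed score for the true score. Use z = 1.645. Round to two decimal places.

[62.98, 77.02]

SD = √132.25 = 11.500
Spearman-Brown: r = 2(0.758) / (1 + 0.758) = 1.516 / 1.758 ≈ 0.862
SEM = 11.500 × √(1 − 0.862) = 11.500 × √0.138 ≈ 11.500 × 0.371 ≈ 4.267
Half-width = 1.645×4.267 ≈ 7.019
CI = 70 ± 7.019 → [62.981, 77.019]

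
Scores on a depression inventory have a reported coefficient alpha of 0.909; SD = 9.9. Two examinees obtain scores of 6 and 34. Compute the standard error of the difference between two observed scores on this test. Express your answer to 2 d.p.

SEM = 9.9000*√(1 − 0.9090) ≃ 2.9865
SE_diff = SEM * √2 ≃ 2.9865 * 1.4142 ≃ 4.2235

4.22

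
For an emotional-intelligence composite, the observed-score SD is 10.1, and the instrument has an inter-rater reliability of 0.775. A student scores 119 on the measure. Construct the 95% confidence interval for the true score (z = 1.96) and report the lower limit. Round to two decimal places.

109.61

The standard error of measurement is 10.1000*√(1 − 0.7750) ≈ 10.1000*0.4743 ≈ 4.7909.
Margin = 1.96 * 4.7909 ≈ 9.3901
Lower limit = 119 − 9.3901 ≈ 109.6099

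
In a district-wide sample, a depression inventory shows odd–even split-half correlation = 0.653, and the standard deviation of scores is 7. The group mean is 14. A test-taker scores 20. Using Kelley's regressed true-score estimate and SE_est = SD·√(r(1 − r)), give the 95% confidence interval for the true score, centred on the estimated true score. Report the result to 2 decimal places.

[13.15, 24.33]

r_full = 2·0.653 / (1 + 0.653) ≈ 0.7901
T̂ = 0.7901(20) + 0.2099(14) ≈ 18.7405
SE_est = SD * √(r(1 − r)) = 7.0000 * √0.1659 ≈ 7.0000 * 0.4073 ≈ 2.8508
95% CI: 18.7405 ± 5.5875 ≈ (13.1530, 24.3280)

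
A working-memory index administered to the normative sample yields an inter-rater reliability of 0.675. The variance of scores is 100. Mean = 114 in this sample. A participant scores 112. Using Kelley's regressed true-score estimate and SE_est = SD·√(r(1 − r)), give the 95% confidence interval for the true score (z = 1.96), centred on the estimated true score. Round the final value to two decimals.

σ = 100^(1/2) = 10.00000
T̂ = 0.67500(112) + 0.32500(114) ≃ 112.65000
SE_est = 10.00000*√(0.67500*0.32500) ≃ 4.68375
95% CI: 112.65000 ± 9.18015 ≃ (103.46985, 121.83015)

[103.47, 121.83]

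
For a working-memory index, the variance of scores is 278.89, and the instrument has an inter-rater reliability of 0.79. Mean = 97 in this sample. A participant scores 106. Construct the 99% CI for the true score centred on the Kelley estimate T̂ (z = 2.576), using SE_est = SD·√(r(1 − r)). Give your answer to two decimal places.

SD = √278.89 = 16.7000
Estimated true score = 0.7900*106 + (1 − 0.7900)*97 ≈ 104.1100
SE_est = SD * √(r(1 − r)) = 16.7000 * √0.1659 ≈ 16.7000 * 0.4073 ≈ 6.8020
99% CI: 104.1100 ± 17.5221 ≈ (86.5879, 121.6321)

[86.59, 121.63]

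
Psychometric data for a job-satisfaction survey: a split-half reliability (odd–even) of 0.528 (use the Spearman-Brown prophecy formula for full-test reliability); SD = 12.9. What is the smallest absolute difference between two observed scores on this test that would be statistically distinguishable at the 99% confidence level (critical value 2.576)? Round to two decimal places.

Spearman-Brown: r = 2(0.528) / (1 + 0.528) = 1.0560 / 1.5280 ≈ 0.6911
SEM = 12.9000*√(1 − 0.6911) ≈ 7.1697
SE_diff = SEM * √2 ≈ 7.1697 * 1.4142 ≈ 10.1394
Minimum reliable difference = 2.576 * SE_diff ≈ 2.576 * 10.1394 ≈ 26.1192

26.12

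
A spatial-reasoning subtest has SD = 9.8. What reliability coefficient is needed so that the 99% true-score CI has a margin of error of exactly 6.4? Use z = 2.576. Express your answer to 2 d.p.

Required SEM = 6.4 / 2.576 ≈ 2.4845
Required reliability = 1 − (SEM/SD)² = 1 − 0.0643 ≈ 0.9357

0.94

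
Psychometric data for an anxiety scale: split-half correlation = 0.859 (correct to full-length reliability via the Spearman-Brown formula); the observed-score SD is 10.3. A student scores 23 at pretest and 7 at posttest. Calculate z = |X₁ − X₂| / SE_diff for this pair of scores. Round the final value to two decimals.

Full-length reliability (Spearman-Brown) = 2(0.859)/(1+0.859) ≈ 0.924
SEM = 10.300·√(1 − 0.924) ≈ 2.837
SE_diff = SEM · √2 ≈ 2.837 · 1.414 ≈ 4.012
z = 16 / 4.012 ≈ 3.988

3.99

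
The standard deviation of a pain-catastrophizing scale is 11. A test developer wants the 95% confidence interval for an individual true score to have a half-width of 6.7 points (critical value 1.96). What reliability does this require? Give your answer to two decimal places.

0.90

Required SEM = 6.7 / 1.96 ≃ 3.418
Required reliability = 1 − (SEM/SD)² = 1 − 0.097 ≃ 0.903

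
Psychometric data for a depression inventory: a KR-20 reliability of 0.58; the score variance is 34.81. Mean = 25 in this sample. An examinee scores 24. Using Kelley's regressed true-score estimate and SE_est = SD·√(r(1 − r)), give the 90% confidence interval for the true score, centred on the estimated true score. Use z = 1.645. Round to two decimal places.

SD = √34.81 ≈ 5.900
Estimated true score = 0.580·24 + (1 − 0.580)·25 ≈ 24.420
SE_est = SD · √(r(1 − r)) = 5.900 · √0.244 ≈ 5.900 · 0.494 ≈ 2.912
CI = 24.420 ± 1.645 · 2.912 → [19.630, 29.210]

[19.63, 29.21]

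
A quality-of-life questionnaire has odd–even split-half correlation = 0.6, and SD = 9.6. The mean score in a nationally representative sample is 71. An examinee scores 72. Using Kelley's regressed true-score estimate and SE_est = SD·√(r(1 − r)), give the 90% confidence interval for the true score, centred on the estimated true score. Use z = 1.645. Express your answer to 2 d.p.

Full-length reliability (Spearman-Brown) = 2(0.6)/(1+0.6) ≃ 0.7500
T̂ = r·X + (1 − r)·M = 0.7500*72 + 0.2500*71 = 54.0000 + 17.7500 ≃ 71.7500
SE_est = SD * √(r(1 − r)) = 9.6000 * √0.1875 ≃ 9.6000 * 0.4330 ≃ 4.1569
90% CI: 71.7500 ± 6.8381 ≃ (64.9119, 78.5881)

[64.91, 78.59]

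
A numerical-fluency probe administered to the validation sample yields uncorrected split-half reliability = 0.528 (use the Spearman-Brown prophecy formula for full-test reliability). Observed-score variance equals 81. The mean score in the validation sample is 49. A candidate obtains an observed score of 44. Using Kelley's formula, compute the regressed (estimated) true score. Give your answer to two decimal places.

Full-length reliability (Spearman-Brown) = 2(0.528)/(1+0.528) ≈ 0.69110
T̂ = 0.69110(44) + 0.30890(49) ≈ 45.54450

45.54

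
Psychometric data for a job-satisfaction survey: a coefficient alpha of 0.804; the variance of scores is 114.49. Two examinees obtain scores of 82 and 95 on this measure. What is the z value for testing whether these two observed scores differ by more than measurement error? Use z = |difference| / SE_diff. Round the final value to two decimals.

SD = √114.49 ≃ 10.700
SEM = 10.700·√(1 − 0.804) ≃ 4.737
SE_diff = √2 · SEM ≃ 6.699
z = |82 − 95| / 6.699 = 13 / 6.699 ≃ 1.941

1.94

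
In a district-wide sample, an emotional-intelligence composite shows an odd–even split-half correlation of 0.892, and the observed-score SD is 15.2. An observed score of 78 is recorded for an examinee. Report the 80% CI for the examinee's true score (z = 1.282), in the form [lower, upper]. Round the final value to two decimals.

Full-length reliability (Spearman-Brown) = 2(0.892)/(1+0.892) ≈ 0.943
SEM = 15.200·√(1 − 0.943) ≈ 3.632
Half-width = 1.282·3.632 ≈ 4.656
CI = 78 ± 4.656 → [73.344, 82.656]

[73.34, 82.66]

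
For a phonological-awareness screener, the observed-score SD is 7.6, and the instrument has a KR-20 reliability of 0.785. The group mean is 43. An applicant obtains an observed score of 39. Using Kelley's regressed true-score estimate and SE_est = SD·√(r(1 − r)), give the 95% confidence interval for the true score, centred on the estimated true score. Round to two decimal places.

T̂ = r·X + (1 − r)·M = 0.7850·39 + 0.2150·43 = 30.6150 + 9.2450 ≃ 39.8600
SE_est = SD · √(r(1 − r)) = 7.6000 · √0.1688 ≃ 7.6000 · 0.4108 ≃ 3.1222
CI = 39.8600 ± 1.96 · 3.1222 → [33.7404, 45.9796]

[33.74, 45.98]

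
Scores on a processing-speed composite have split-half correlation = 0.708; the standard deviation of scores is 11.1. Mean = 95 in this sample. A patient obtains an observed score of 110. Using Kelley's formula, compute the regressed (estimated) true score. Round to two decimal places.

Full-length reliability (Spearman-Brown) = 2(0.708)/(1+0.708) ≈ 0.8290
T̂ = 0.8290(110) + 0.1710(95) ≈ 107.4356

107.44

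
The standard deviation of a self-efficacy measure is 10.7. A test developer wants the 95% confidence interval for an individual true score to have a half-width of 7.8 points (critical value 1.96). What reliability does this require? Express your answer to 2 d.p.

Required SEM = 7.8 / 1.96 ≃ 3.9796
r = 1 − (3.9796/10.7)² ≃ 1 − 0.1383 ≃ 0.8617

0.86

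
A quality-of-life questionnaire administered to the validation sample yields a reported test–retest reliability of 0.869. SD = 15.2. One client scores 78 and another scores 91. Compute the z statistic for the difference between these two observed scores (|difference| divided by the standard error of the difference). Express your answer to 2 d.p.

1.67

SEM = 15.20000·√(1 − 0.86900) ≈ 5.50148
Standard error of the difference = 5.50148·√2 ≈ 7.78026
z = 13 / 7.78026 ≈ 1.67089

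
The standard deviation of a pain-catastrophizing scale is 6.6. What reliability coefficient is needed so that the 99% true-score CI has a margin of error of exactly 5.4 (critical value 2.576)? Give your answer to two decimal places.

Required SEM = 5.4 / 2.576 ≈ 2.0963
Required reliability = 1 − (SEM/SD)² = 1 − 0.1009 ≈ 0.8991

0.90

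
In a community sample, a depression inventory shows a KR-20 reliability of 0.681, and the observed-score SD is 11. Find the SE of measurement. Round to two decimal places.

SEM = 11.000 · √(1 − 0.681) = 11.000 · √0.319 ≈ 11.000 · 0.565 ≈ 6.213

6.21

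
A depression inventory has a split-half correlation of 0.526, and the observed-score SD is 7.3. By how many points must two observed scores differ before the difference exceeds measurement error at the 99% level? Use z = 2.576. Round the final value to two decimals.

Full-length reliability (Spearman-Brown) = 2(0.526)/(1+0.526) ≃ 0.6894
SEM = 7.3000 · √(1 − 0.6894) = 7.3000 · √0.3106 ≃ 7.3000 · 0.5573 ≃ 4.0685
SE_diff = √2 · SEM ≃ 5.7537
Minimum reliable difference = 2.576 · SE_diff ≃ 2.576 · 5.7537 ≃ 14.8216

14.82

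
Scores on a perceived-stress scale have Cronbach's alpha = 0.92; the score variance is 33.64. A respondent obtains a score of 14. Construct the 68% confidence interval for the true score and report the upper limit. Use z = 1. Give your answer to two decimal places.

σ = 33.64^(1/2) = 5.800
SEM = 5.800 × √(1 − 0.920) = 5.800 × √0.080 ≈ 5.800 × 0.283 ≈ 1.640
Half-width = 1×1.640 ≈ 1.640
Upper bound: 14 + 1.640 = 15.640

15.64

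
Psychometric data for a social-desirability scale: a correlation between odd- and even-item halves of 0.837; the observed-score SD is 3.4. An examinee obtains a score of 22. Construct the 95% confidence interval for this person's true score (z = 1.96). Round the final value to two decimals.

[20.01, 23.99]

r_full = 2·0.837 / (1 + 0.837) ≃ 0.9113
The standard error of measurement is 3.4000×√(1 − 0.9113) ≃ 3.4000×0.2979 ≃ 1.0128.
Margin = 1.96 × 1.0128 ≃ 1.9851
Interval: (20.0149, 23.9851)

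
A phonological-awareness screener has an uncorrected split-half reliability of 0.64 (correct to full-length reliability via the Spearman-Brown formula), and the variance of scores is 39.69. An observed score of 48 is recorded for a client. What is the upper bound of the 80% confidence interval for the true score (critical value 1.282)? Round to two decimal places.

51.78

SD = √39.69 ≈ 6.300
Full-length reliability (Spearman-Brown) = 2(0.64)/(1+0.64) ≈ 0.780
SEM = 6.300·√(1 − 0.780) ≈ 2.952
Half-width = 1.282·2.952 ≈ 3.784
Upper bound: 48 + 3.784 = 51.784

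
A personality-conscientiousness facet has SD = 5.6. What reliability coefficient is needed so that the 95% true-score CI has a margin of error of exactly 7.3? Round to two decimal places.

SEM needed = half-width / z = 7.3/1.96 ≈ 3.724
Required reliability = 1 − (SEM/SD)² = 1 − 0.442 ≈ 0.558

0.56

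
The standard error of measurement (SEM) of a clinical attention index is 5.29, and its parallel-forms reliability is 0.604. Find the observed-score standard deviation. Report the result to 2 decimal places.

SD = 5.29 / √(1 − 0.604) ≈ 8.406

8.41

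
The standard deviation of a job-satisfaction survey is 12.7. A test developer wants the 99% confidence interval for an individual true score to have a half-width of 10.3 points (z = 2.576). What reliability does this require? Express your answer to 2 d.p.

SEM needed = half-width / z = 10.3/2.576 ≈ 3.998
r = 1 − (SEM / SD)² = 1 − (3.998 / 12.7)² ≈ 1 − 0.099 ≈ 0.901

0.90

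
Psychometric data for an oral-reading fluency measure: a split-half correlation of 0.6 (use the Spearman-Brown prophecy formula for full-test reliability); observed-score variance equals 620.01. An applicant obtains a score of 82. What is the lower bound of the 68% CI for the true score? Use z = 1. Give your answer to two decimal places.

σ = 620.01^(1/2) = 24.900
Spearman-Brown: r = 2(0.6) / (1 + 0.6) = 1.200 / 1.600 ≃ 0.750
SEM = 24.900 · √(1 − 0.750) = 24.900 · √0.250 ≃ 24.900 · 0.500 ≃ 12.450
Half-width = 1·12.450 ≃ 12.450
Lower limit = 82 − 12.450 ≃ 69.550

69.55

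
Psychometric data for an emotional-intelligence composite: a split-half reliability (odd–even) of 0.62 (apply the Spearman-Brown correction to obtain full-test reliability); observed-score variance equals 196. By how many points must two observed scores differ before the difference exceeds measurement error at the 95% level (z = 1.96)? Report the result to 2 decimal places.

SD = √196 = 14.0000
Spearman-Brown: r = 2(0.62) / (1 + 0.62) = 1.2400 / 1.6200 ≈ 0.7654
SEM = 14.0000*√(1 − 0.7654) ≈ 6.7805
Standard error of the difference = 6.7805·√2 ≈ 9.5891
Smallest detectable difference = 1.96*9.5891 ≈ 18.7946

18.79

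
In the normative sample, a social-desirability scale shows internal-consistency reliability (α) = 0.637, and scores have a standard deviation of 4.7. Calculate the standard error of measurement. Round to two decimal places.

2.83

The standard error of measurement is 4.7000*√(1 − 0.6370) ≈ 4.7000*0.6025 ≈ 2.8317.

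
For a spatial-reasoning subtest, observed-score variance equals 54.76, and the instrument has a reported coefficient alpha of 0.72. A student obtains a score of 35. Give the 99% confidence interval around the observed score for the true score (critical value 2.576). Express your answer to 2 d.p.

[24.91, 45.09]

SD = √54.76 ≈ 7.4000
SEM = 7.4000 × √(1 − 0.7200) = 7.4000 × √0.2800 ≈ 7.4000 × 0.5292 ≈ 3.9157
Margin = 2.576 × 3.9157 ≈ 10.0869
CI = 35 ± 10.0869 → [24.9131, 45.0869]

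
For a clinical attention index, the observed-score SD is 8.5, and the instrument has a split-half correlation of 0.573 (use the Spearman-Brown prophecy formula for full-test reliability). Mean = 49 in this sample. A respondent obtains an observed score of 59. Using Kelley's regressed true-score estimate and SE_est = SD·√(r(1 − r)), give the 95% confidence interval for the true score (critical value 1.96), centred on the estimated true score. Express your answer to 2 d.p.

[48.88, 63.69]

Full-length reliability (Spearman-Brown) = 2(0.573)/(1+0.573) ≈ 0.72854
T̂ = 0.72854(59) + 0.27146(49) ≈ 56.28544
SE_est = SD · √(r(1 − r)) = 8.50000 · √0.19777 ≈ 8.50000 · 0.44471 ≈ 3.78004
CI = 56.28544 ± 1.96 · 3.78004 → [48.87656, 63.69432]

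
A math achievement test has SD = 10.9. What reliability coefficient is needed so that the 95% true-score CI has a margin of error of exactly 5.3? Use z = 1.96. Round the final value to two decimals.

0.94

Required SEM = 5.3 / 1.96 ≈ 2.704
r = 1 − (2.704/10.9)² ≈ 1 − 0.062 ≈ 0.938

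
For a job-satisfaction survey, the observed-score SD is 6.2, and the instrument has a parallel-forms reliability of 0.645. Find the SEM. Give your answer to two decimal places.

3.69

SEM = 6.2000 · √(1 − 0.6450) = 6.2000 · √0.3550 ≈ 6.2000 · 0.5958 ≈ 3.6941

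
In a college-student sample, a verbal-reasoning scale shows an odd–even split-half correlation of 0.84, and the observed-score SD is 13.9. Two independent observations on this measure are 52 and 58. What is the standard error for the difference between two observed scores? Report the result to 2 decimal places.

5.80

Spearman-Brown: r = 2(0.84) / (1 + 0.84) = 1.6800 / 1.8400 ≈ 0.9130
SEM = 13.9000 * √(1 − 0.9130) = 13.9000 * √0.0870 ≈ 13.9000 * 0.2949 ≈ 4.0989
SE_diff = √2 * SEM ≈ 5.7967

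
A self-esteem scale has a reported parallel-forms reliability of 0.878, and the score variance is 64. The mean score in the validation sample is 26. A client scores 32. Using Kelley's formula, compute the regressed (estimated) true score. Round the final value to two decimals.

31.27

Estimated true score = 0.878·32 + (1 − 0.878)·26 ≈ 31.268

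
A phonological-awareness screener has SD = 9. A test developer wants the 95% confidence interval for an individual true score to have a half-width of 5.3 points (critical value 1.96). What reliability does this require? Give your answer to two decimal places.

SEM needed = half-width / z = 5.3/1.96 ≃ 2.7041
r = 1 − (2.7041/9)² ≃ 1 − 0.0903 ≃ 0.9097

0.91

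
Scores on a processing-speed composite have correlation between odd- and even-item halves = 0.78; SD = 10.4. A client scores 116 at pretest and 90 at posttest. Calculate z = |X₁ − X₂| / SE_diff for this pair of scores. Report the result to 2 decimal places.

Full-length reliability (Spearman-Brown) = 2(0.78)/(1+0.78) ≃ 0.876
The standard error of measurement is 10.400*√(1 − 0.876) ≃ 10.400*0.352 ≃ 3.656.
SE_diff = √2 * SEM ≃ 5.171
z = 26 / 5.171 ≃ 5.028

5.03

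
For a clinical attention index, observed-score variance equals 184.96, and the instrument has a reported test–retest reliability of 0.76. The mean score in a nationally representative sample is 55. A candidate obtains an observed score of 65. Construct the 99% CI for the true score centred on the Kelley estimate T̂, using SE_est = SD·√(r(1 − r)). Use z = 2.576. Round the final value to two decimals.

SD = √184.96 ≈ 13.6000
T̂ = r·X + (1 − r)·M = 0.7600*65 + 0.2400*55 = 49.4000 + 13.2000 ≈ 62.6000
SE_est = SD * √(r(1 − r)) = 13.6000 * √0.1824 ≈ 13.6000 * 0.4271 ≈ 5.8083
CI = 62.6000 ± 2.576 * 5.8083 → [47.6377, 77.5623]

[47.64, 77.56]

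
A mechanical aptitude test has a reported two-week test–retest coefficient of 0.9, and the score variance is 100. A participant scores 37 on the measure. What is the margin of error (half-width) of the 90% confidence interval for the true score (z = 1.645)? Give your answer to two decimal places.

SD = √100 ≈ 10.000
SEM = 10.000×√(1 − 0.900) ≈ 3.162
1.645 × SEM ≈ 5.202

5.20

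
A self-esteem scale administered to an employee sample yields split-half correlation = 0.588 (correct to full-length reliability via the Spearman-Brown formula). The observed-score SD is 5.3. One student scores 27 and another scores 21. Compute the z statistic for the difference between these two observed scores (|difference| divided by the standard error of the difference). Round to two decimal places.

Full-length reliability (Spearman-Brown) = 2(0.588)/(1+0.588) ≈ 0.741
SEM = 5.300 * √(1 − 0.741) = 5.300 * √0.259 ≈ 5.300 * 0.509 ≈ 2.700
SE_diff = √2 * SEM ≈ 3.818
z = 6 / 3.818 ≈ 1.572

1.57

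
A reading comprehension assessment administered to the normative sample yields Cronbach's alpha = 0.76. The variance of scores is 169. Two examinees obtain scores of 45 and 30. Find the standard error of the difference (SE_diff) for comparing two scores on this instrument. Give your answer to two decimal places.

9.01

SD = √169 = 13.00000
SEM = 13.00000*√(1 − 0.76000) ≈ 6.36867
SE_diff = √2 * SEM ≈ 9.00666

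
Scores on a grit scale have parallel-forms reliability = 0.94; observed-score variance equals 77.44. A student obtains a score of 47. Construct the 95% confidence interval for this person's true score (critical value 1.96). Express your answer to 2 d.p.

[42.78, 51.22]

σ = 77.44^(1/2) = 8.8000
SEM = 8.8000×√(1 − 0.9400) ≃ 2.1556
1.96 × SEM ≃ 4.2249
Interval: (42.7751, 51.2249)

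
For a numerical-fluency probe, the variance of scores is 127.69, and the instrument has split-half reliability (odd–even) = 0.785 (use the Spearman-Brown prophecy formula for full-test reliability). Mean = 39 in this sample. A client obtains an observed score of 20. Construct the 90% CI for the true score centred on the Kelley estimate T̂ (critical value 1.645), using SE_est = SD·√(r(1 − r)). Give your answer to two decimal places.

SD = √127.69 = 11.3000
Full-length reliability (Spearman-Brown) = 2(0.785)/(1+0.785) ≃ 0.8796
T̂ = r·X + (1 − r)·M = 0.8796*20 + 0.1204*39 ≃ 17.5910 + 4.6975 ≃ 22.2885
SE_est = 11.3000*√(0.8796*0.1204) ≃ 3.6780
CI = 22.2885 ± 1.645 * 3.6780 → [16.2382, 28.3388]

[16.24, 28.34]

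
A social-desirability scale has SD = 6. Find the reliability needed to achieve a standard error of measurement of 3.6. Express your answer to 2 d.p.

r = 1 − (SEM / SD)² = 1 − (3.6000 / 6)² ≈ 1 − 0.3600 ≈ 0.6400

0.64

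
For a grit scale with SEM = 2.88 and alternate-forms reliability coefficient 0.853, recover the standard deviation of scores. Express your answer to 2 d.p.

σ = SEM·(1 − r)^(−1/2) ≈ 2.88×2.6082 ≈ 7.5116

7.51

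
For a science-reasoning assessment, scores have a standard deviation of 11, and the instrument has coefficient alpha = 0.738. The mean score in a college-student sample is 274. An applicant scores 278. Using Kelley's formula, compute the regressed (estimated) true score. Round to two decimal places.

276.95

T̂ = 0.7380(278) + 0.2620(274) ≈ 276.9520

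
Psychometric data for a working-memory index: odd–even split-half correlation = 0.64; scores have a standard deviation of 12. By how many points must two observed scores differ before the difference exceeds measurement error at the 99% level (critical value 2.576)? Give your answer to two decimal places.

20.48

r_full = 2·0.64 / (1 + 0.64) ≃ 0.7805
SEM = 12.0000 * √(1 − 0.7805) = 12.0000 * √0.2195 ≃ 12.0000 * 0.4685 ≃ 5.6223
Standard error of the difference = 5.6223·√2 ≃ 7.9511
Smallest detectable difference = 2.576*7.9511 ≃ 20.4820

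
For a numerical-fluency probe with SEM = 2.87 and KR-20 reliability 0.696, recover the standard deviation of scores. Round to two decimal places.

5.21

σ = SEM·(1 − r)^(−1/2) ≈ 2.87·1.814 ≈ 5.205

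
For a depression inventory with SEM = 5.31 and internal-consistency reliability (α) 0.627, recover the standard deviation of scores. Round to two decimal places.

σ = SEM·(1 − r)^(−1/2) ≃ 5.31·1.6374 ≃ 8.6944

8.69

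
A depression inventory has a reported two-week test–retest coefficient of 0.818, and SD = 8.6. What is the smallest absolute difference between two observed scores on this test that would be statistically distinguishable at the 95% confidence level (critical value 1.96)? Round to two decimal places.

10.17

SEM = 8.600 · √(1 − 0.818) = 8.600 · √0.182 ≈ 8.600 · 0.427 ≈ 3.669
SE_diff = √2 · SEM ≈ 5.189
Smallest detectable difference = 1.96·5.189 ≈ 10.170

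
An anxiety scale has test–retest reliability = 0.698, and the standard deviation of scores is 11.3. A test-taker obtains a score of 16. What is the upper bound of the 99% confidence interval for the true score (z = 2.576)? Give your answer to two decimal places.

SEM = 11.3000 × √(1 − 0.6980) = 11.3000 × √0.3020 ≈ 11.3000 × 0.5495 ≈ 6.2099
2.576 × SEM ≈ 15.9966
Upper bound: 16 + 15.9966 = 31.9966

32.00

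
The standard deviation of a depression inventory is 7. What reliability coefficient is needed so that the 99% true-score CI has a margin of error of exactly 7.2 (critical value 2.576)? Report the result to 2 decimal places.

0.84

Required SEM = 7.2 / 2.576 ≈ 2.7950
r = 1 − (SEM / SD)² = 1 − (2.7950 / 7)² ≈ 1 − 0.1594 ≈ 0.8406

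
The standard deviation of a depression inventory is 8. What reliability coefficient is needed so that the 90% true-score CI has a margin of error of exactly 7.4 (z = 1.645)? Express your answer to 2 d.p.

0.68

Required SEM = 7.4 / 1.645 ≃ 4.4985
Required reliability = 1 − (SEM/SD)² = 1 − 0.3162 ≃ 0.6838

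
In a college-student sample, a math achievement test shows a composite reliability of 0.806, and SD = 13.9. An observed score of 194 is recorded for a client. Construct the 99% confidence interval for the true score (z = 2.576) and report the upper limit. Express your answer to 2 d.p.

209.77

SEM = 13.9000 × √(1 − 0.8060) = 13.9000 × √0.1940 ≈ 13.9000 × 0.4405 ≈ 6.1223
2.576 × SEM ≈ 15.7711
Upper bound: 194 + 15.7711 = 209.7711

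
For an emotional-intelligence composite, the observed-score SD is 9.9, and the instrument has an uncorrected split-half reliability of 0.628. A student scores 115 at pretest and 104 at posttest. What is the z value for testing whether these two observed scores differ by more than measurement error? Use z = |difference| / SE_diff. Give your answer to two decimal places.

1.64

r_full = 2·0.628 / (1 + 0.628) ≈ 0.7715
The standard error of measurement is 9.9000*√(1 − 0.7715) ≈ 9.9000*0.4780 ≈ 4.7324.
SE_diff = √2 * SEM ≈ 6.6926
z = |115 − 104| / 6.6926 = 11 / 6.6926 ≈ 1.6436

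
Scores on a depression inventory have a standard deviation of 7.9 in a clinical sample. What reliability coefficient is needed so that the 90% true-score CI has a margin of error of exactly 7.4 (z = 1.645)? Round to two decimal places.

Required SEM = 7.4 / 1.645 ≃ 4.4985
r = 1 − (4.4985/7.9)² ≃ 1 − 0.3242 ≃ 0.6758

0.68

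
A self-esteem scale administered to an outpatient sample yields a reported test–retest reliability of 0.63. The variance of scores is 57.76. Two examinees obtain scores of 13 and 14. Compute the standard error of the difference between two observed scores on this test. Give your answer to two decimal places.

SD = √57.76 = 7.6000
SEM = 7.6000×√(1 − 0.6300) ≃ 4.6229
SE_diff = √2 × SEM ≃ 6.5378

6.54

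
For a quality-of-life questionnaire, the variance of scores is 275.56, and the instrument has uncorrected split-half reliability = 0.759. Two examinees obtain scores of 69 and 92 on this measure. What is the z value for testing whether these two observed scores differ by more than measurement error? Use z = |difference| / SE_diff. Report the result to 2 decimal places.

2.65

SD = √275.56 = 16.6000
Full-length reliability (Spearman-Brown) = 2(0.759)/(1+0.759) ≈ 0.8630
SEM = 16.6000·√(1 − 0.8630) ≈ 6.1445
SE_diff = √2 · SEM ≈ 8.6896
z = 23 / 8.6896 ≈ 2.6468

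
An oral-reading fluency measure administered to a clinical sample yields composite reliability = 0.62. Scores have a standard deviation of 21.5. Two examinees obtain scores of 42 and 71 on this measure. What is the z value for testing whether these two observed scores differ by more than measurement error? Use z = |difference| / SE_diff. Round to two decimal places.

1.55

SEM = 21.50000·√(1 − 0.62000) ≈ 13.25349
Standard error of the difference = 13.25349·√2 ≈ 18.74327
z = |42 − 71| / 18.74327 = 29 / 18.74327 ≈ 1.54722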